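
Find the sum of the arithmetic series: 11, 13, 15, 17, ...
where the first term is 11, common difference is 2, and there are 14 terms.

Sₙ = n/2 × (first + last)
Last term = a + (n-1)d = 11 + (14-1)×2 = 37
S_14 = 14/2 × (11 + 37)
S_14 = 14/2 × 48 = 336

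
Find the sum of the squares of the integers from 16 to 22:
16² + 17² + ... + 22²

Use ∑_{k=1}^{n} k² = n(n+1)(2n+1)/6, then subtract the first 15 terms.
∑_{k=1}^{22} k² = 22×23×45/6 = 3795
∑_{k=1}^{15} k² = 15×16×31/6 = 1240
∑_{k=16}^{22} k² = 3795 - 1240 = 2555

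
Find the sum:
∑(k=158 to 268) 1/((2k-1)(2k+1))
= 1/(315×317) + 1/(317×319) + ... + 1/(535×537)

Partial fractions: 1/((2k-1)(2k+1)) = (1/2)[1/(2k-1) - 1/(2k+1)]
The series telescopes:
= (1/2)[1/315 - 1/537]
= 37/56385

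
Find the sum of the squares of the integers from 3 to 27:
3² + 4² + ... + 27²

Use ∑_{k=1}^{n} k² = n(n+1)(2n+1)/6, then subtract the first 2 terms.
∑_{k=1}^{27} k² = 27×28×55/6 = 6930
∑_{k=1}^{2} k² = 2×3×5/6 = 5
∑_{k=3}^{27} k² = 6930 - 5 = 6925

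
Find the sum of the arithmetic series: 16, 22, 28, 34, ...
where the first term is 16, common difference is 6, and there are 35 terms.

Sₙ = n/2 × (first + last)
Last term = a + (n-1)d = 16 + (35-1)×6 = 220
S_35 = 35/2 × (16 + 220)
S_35 = 35/2 × 236 = 4130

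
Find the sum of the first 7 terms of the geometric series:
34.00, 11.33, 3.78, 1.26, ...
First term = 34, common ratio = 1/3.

Sₙ = a(1 - rⁿ) / (1 - r)
S_7 = 34(1 - (1/3)^7) / (1 - (1/3))
S_7 = 34(1 - (1/2187)) / (2/3)
S_7 = 37162/729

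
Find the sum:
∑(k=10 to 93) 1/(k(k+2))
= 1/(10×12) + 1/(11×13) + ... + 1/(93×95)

Partial fractions: 1/(k(k+2)) = (1/2)[1/k - 1/(k+2)]
Telescoping leaves the first two and last two terms:
= (1/2)[1/10 + 1/11 - 1/94 - 1/95]
= 8337/98230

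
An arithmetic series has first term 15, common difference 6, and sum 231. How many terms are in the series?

Using S = n/2 × [2a + (n-1)d]
231 = n/2 × [2(15) + (n-1)(6)]
231 = n/2 × [30 + 6n - 6]
462 = n × [24 + 6n]
6n² + (24)n - 462 = 0
Discriminant: Δ = (24)² - 4(6)(-462) = 576 + 11088 = 11664
√Δ = 108
n = [-(24) + √Δ] / (2·6) = (-24 + 108) / 12 = 84 / 12 = 7
(The negative root is discarded since n must be a positive integer.)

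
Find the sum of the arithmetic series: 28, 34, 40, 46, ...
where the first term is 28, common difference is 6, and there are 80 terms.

Sₙ = n/2 × (first + last)
Last term = a + (n-1)d = 28 + (80-1)×6 = 502
S_80 = 80/2 × (28 + 502)
S_80 = 80/2 × 530 = 21200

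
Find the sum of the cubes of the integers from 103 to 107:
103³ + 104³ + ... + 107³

Use ∑_{k=1}^{n} k³ = [n(n+1)/2]², then subtract the first 102 terms.
∑_{k=1}^{107} k³ = [107×108/2]² = 5778² = 33385284
∑_{k=1}^{102} k³ = [102×103/2]² = 5253² = 27594009
∑_{k=103}^{107} k³ = 33385284 - 27594009 = 5791275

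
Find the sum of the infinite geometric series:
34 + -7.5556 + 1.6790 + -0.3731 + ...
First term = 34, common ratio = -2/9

For |r| < 1, S = a / (1 - r)
S = 34 / (1 - (-2/9))
S = 34 / (11/9)
S = 306/11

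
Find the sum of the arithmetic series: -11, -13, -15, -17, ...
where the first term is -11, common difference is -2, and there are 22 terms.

Sₙ = n/2 × (first + last)
Last term = a + (n-1)d = -11 + (22-1)×(-2) = -53
S_22 = 22/2 × (-11 + (-53))
S_22 = 22/2 × (-64) = -704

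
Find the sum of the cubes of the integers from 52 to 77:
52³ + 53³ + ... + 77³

Use ∑_{k=1}^{n} k³ = [n(n+1)/2]², then subtract the first 51 terms.
∑_{k=1}^{77} k³ = [77×78/2]² = 3003² = 9018009
∑_{k=1}^{51} k³ = [51×52/2]² = 1326² = 1758276
∑_{k=52}^{77} k³ = 9018009 - 1758276 = 7259733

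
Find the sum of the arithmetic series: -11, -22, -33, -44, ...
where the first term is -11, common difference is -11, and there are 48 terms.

Sₙ = n/2 × (first + last)
Last term = a + (n-1)d = -11 + (48-1)×(-11) = -528
S_48 = 48/2 × (-11 + (-528))
S_48 = 48/2 × (-539) = -12936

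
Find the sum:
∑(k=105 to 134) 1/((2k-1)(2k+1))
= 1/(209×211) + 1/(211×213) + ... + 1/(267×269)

Partial fractions: 1/((2k-1)(2k+1)) = (1/2)[1/(2k-1) - 1/(2k+1)]
The series telescopes:
= (1/2)[1/209 - 1/269]
= 30/56221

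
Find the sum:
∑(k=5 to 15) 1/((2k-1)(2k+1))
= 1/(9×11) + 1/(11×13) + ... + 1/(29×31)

Partial fractions: 1/((2k-1)(2k+1)) = (1/2)[1/(2k-1) - 1/(2k+1)]
The series telescopes:
= (1/2)[1/9 - 1/31]
= 11/279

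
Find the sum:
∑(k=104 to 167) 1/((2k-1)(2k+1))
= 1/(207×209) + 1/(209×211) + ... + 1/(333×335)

Partial fractions: 1/((2k-1)(2k+1)) = (1/2)[1/(2k-1) - 1/(2k+1)]
The series telescopes:
= (1/2)[1/207 - 1/335]
= 64/69345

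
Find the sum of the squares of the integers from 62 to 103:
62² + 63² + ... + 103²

Use ∑_{k=1}^{n} k² = n(n+1)(2n+1)/6, then subtract the first 61 terms.
∑_{k=1}^{103} k² = 103×104×207/6 = 369564
∑_{k=1}^{61} k² = 61×62×123/6 = 77531
∑_{k=62}^{103} k² = 369564 - 77531 = 292033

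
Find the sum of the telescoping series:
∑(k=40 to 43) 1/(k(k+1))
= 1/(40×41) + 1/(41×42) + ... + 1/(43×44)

Partial fractions: 1/(k(k+1)) = 1/k - 1/(k+1)
The series telescopes:
= (1/40 - 1/41) + (1/41 - 1/42) + ... + (1/43 - 1/44)
= 1/40 - 1/44
= 1/440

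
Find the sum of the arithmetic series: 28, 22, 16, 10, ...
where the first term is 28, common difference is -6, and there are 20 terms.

Sₙ = n/2 × (first + last)
Last term = a + (n-1)d = 28 + (20-1)×(-6) = -86
S_20 = 20/2 × (28 + (-86))
S_20 = 20/2 × (-58) = -580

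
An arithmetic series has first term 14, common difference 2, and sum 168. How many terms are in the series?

Using S = n/2 × [2a + (n-1)d]
168 = n/2 × [2(14) + (n-1)(2)]
168 = n/2 × [28 + 2n - 2]
336 = n × [26 + 2n]
2n² + (26)n - 336 = 0
Discriminant: Δ = (26)² - 4(2)(-336) = 676 + 2688 = 3364
√Δ = 58
n = [-(26) + √Δ] / (2·2) = (-26 + 58) / 4 = 32 / 4 = 8
(The negative root is discarded since n must be a positive integer.)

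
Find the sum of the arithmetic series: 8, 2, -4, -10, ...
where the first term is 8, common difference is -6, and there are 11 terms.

Sₙ = n/2 × (first + last)
Last term = a + (n-1)d = 8 + (11-1)×(-6) = -52
S_11 = 11/2 × (8 + (-52))
S_11 = 11/2 × (-44) = -242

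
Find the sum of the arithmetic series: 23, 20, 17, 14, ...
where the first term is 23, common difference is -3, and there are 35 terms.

Sₙ = n/2 × (first + last)
Last term = a + (n-1)d = 23 + (35-1)×(-3) = -79
S_35 = 35/2 × (23 + (-79))
S_35 = 35/2 × (-56) = -980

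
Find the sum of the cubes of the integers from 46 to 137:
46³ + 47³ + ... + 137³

Use ∑_{k=1}^{n} k³ = [n(n+1)/2]², then subtract the first 45 terms.
∑_{k=1}^{137} k³ = [137×138/2]² = 9453² = 89359209
∑_{k=1}^{45} k³ = [45×46/2]² = 1035² = 1071225
∑_{k=46}^{137} k³ = 89359209 - 1071225 = 88287984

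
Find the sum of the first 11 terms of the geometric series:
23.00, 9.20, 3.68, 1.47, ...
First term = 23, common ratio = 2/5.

Sₙ = a(1 - rⁿ) / (1 - r)
S_11 = 23(1 - (2/5)^11) / (1 - (2/5))
S_11 = 23(1 - (2048/48828125)) / (3/5)
S_11 = 374333257/9765625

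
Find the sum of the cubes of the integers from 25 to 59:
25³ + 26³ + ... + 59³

Use ∑_{k=1}^{n} k³ = [n(n+1)/2]², then subtract the first 24 terms.
∑_{k=1}^{59} k³ = [59×60/2]² = 1770² = 3132900
∑_{k=1}^{24} k³ = [24×25/2]² = 300² = 90000
∑_{k=25}^{59} k³ = 3132900 - 90000 = 3042900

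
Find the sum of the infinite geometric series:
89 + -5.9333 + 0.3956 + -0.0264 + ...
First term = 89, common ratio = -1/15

For |r| < 1, S = a / (1 - r)
S = 89 / (1 - (-1/15))
S = 89 / (16/15)
S = 1335/16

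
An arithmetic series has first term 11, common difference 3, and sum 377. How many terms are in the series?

Using S = n/2 × [2a + (n-1)d]
377 = n/2 × [2(11) + (n-1)(3)]
377 = n/2 × [22 + 3n - 3]
754 = n × [19 + 3n]
3n² + (19)n - 754 = 0
Discriminant: Δ = (19)² - 4(3)(-754) = 361 + 9048 = 9409
√Δ = 97
n = [-(19) + √Δ] / (2·3) = (-19 + 97) / 6 = 78 / 6 = 13
(The negative root is discarded since n must be a positive integer.)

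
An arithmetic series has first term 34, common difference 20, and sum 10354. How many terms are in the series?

Using S = n/2 × [2a + (n-1)d]
10354 = n/2 × [2(34) + (n-1)(20)]
10354 = n/2 × [68 + 20n - 20]
20708 = n × [48 + 20n]
20n² + (48)n - 20708 = 0
Discriminant: Δ = (48)² - 4(20)(-20708) = 2304 + 1656640 = 1658944
√Δ = 1288
n = [-(48) + √Δ] / (2·20) = (-48 + 1288) / 40 = 1240 / 40 = 31
(The negative root is discarded since n must be a positive integer.)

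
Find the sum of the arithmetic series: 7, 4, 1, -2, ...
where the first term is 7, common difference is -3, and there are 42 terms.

Sₙ = n/2 × (first + last)
Last term = a + (n-1)d = 7 + (42-1)×(-3) = -116
S_42 = 42/2 × (7 + (-116))
S_42 = 42/2 × (-109) = -2289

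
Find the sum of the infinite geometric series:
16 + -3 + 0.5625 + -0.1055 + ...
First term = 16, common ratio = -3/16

For |r| < 1, S = a / (1 - r)
S = 16 / (1 - (-3/16))
S = 16 / (19/16)
S = 256/19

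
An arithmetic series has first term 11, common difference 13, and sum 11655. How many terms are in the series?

Using S = n/2 × [2a + (n-1)d]
11655 = n/2 × [2(11) + (n-1)(13)]
11655 = n/2 × [22 + 13n - 13]
23310 = n × [9 + 13n]
13n² + (9)n - 23310 = 0
Discriminant: Δ = (9)² - 4(13)(-23310) = 81 + 1212120 = 1212201
√Δ = 1101
n = [-(9) + √Δ] / (2·13) = (-9 + 1101) / 26 = 1092 / 26 = 42
(The negative root is discarded since n must be a positive integer.)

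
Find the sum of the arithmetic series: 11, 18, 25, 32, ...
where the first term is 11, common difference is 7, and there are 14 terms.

Sₙ = n/2 × (first + last)
Last term = a + (n-1)d = 11 + (14-1)×7 = 102
S_14 = 14/2 × (11 + 102)
S_14 = 14/2 × 113 = 791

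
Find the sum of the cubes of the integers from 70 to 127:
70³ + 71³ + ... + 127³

Use ∑_{k=1}^{n} k³ = [n(n+1)/2]², then subtract the first 69 terms.
∑_{k=1}^{127} k³ = [127×128/2]² = 8128² = 66064384
∑_{k=1}^{69} k³ = [69×70/2]² = 2415² = 5832225
∑_{k=70}^{127} k³ = 66064384 - 5832225 = 60232159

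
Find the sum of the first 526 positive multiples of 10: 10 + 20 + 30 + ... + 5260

Factor out 10: = 10(1 + 2 + ... + 526) = 10 × n(n+1)/2
= 10 × 526×527/2
= 10 × 138601
= 1386010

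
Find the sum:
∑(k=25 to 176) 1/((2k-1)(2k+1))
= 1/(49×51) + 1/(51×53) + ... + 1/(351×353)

Partial fractions: 1/((2k-1)(2k+1)) = (1/2)[1/(2k-1) - 1/(2k+1)]
The series telescopes:
= (1/2)[1/49 - 1/353]
= 152/17297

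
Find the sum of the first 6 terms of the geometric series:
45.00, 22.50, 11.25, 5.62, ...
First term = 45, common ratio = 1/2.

Sₙ = a(1 - rⁿ) / (1 - r)
S_6 = 45(1 - (1/2)^6) / (1 - (1/2))
S_6 = 45(1 - (1/64)) / (1/2)
S_6 = 2835/32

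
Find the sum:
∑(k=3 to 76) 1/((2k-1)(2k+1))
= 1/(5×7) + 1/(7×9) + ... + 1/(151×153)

Partial fractions: 1/((2k-1)(2k+1)) = (1/2)[1/(2k-1) - 1/(2k+1)]
The series telescopes:
= (1/2)[1/5 - 1/153]
= 74/765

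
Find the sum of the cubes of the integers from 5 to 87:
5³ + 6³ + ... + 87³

Use ∑_{k=1}^{n} k³ = [n(n+1)/2]², then subtract the first 4 terms.
∑_{k=1}^{87} k³ = [87×88/2]² = 3828² = 14653584
∑_{k=1}^{4} k³ = [4×5/2]² = 10² = 100
∑_{k=5}^{87} k³ = 14653584 - 100 = 14653484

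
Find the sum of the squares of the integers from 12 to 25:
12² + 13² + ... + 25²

Use ∑_{k=1}^{n} k² = n(n+1)(2n+1)/6, then subtract the first 11 terms.
∑_{k=1}^{25} k² = 25×26×51/6 = 5525
∑_{k=1}^{11} k² = 11×12×23/6 = 506
∑_{k=12}^{25} k² = 5525 - 506 = 5019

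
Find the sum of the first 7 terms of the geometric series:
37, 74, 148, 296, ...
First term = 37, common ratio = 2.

Sₙ = a(1 - rⁿ) / (1 - r)
S_7 = 37(1 - 2^7) / (1 - 2)
S_7 = 37(1 - 128) / (-1)
S_7 = 4699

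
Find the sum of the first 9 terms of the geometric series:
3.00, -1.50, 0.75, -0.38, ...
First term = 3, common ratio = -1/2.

Sₙ = a(1 - rⁿ) / (1 - r)
S_9 = 3(1 - (-1/2)^9) / (1 - (-1/2))
S_9 = 3(1 - (-1/512)) / (3/2)
S_9 = 513/256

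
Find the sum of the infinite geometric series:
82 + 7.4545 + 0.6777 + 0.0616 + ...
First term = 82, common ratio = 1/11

For |r| < 1, S = a / (1 - r)
S = 82 / (1 - (1/11))
S = 82 / (10/11)
S = 451/5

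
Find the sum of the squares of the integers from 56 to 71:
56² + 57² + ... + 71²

Use ∑_{k=1}^{n} k² = n(n+1)(2n+1)/6, then subtract the first 55 terms.
∑_{k=1}^{71} k² = 71×72×143/6 = 121836
∑_{k=1}^{55} k² = 55×56×111/6 = 56980
∑_{k=56}^{71} k² = 121836 - 56980 = 64856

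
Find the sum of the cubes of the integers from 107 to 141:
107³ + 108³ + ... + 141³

Use ∑_{k=1}^{n} k³ = [n(n+1)/2]², then subtract the first 106 terms.
∑_{k=1}^{141} k³ = [141×142/2]² = 10011² = 100220121
∑_{k=1}^{106} k³ = [106×107/2]² = 5671² = 32160241
∑_{k=107}^{141} k³ = 100220121 - 32160241 = 68059880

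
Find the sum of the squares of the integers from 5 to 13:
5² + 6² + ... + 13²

Use ∑_{k=1}^{n} k² = n(n+1)(2n+1)/6, then subtract the first 4 terms.
∑_{k=1}^{13} k² = 13×14×27/6 = 819
∑_{k=1}^{4} k² = 4×5×9/6 = 30
∑_{k=5}^{13} k² = 819 - 30 = 789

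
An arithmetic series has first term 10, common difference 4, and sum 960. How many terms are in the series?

Using S = n/2 × [2a + (n-1)d]
960 = n/2 × [2(10) + (n-1)(4)]
960 = n/2 × [20 + 4n - 4]
1920 = n × [16 + 4n]
4n² + (16)n - 1920 = 0
Discriminant: Δ = (16)² - 4(4)(-1920) = 256 + 30720 = 30976
√Δ = 176
n = [-(16) + √Δ] / (2·4) = (-16 + 176) / 8 = 160 / 8 = 20
(The negative root is discarded since n must be a positive integer.)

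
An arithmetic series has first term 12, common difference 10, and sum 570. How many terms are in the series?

Using S = n/2 × [2a + (n-1)d]
570 = n/2 × [2(12) + (n-1)(10)]
570 = n/2 × [24 + 10n - 10]
1140 = n × [14 + 10n]
10n² + (14)n - 1140 = 0
Discriminant: Δ = (14)² - 4(10)(-1140) = 196 + 45600 = 45796
√Δ = 214
n = [-(14) + √Δ] / (2·10) = (-14 + 214) / 20 = 200 / 20 = 10
(The negative root is discarded since n must be a positive integer.)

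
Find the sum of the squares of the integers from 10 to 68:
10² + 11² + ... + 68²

Use ∑_{k=1}^{n} k² = n(n+1)(2n+1)/6, then subtract the first 9 terms.
∑_{k=1}^{68} k² = 68×69×137/6 = 107134
∑_{k=1}^{9} k² = 9×10×19/6 = 285
∑_{k=10}^{68} k² = 107134 - 285 = 106849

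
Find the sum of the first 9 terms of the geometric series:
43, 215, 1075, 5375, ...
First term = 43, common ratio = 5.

Sₙ = a(1 - rⁿ) / (1 - r)
S_9 = 43(1 - 5^9) / (1 - 5)
S_9 = 43(1 - 1953125) / (-4)
S_9 = 20996083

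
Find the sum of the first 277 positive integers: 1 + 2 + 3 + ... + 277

Formula: ∑k = n(n+1)/2
= 277×278/2
= 77006/2
= 38503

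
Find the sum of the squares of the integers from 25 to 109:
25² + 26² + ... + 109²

Use ∑_{k=1}^{n} k² = n(n+1)(2n+1)/6, then subtract the first 24 terms.
∑_{k=1}^{109} k² = 109×110×219/6 = 437635
∑_{k=1}^{24} k² = 24×25×49/6 = 4900
∑_{k=25}^{109} k² = 437635 - 4900 = 432735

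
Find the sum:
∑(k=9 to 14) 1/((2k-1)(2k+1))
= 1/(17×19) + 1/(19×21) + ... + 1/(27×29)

Partial fractions: 1/((2k-1)(2k+1)) = (1/2)[1/(2k-1) - 1/(2k+1)]
The series telescopes:
= (1/2)[1/17 - 1/29]
= 6/493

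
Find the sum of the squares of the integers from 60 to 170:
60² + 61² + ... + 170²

Use ∑_{k=1}^{n} k² = n(n+1)(2n+1)/6, then subtract the first 59 terms.
∑_{k=1}^{170} k² = 170×171×341/6 = 1652145
∑_{k=1}^{59} k² = 59×60×119/6 = 70210
∑_{k=60}^{170} k² = 1652145 - 70210 = 1581935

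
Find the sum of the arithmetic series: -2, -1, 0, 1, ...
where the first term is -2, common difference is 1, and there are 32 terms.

Sₙ = n/2 × (first + last)
Last term = a + (n-1)d = -2 + (32-1)×1 = 29
S_32 = 32/2 × (-2 + 29)
S_32 = 32/2 × 27 = 432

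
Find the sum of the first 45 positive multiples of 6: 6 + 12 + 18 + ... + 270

Factor out 6: = 6(1 + 2 + ... + 45) = 6 × n(n+1)/2
= 6 × 45×46/2
= 6 × 1035
= 6210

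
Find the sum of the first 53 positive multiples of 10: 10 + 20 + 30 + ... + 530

Factor out 10: = 10(1 + 2 + ... + 53) = 10 × n(n+1)/2
= 10 × 53×54/2
= 10 × 1431
= 14310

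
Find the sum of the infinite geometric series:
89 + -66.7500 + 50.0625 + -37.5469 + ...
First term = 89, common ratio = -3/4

For |r| < 1, S = a / (1 - r)
S = 89 / (1 - (-3/4))
S = 89 / (7/4)
S = 356/7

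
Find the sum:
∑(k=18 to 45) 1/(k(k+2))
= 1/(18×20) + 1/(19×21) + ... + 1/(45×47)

Partial fractions: 1/(k(k+2)) = (1/2)[1/k - 1/(k+2)]
Telescoping leaves the first two and last two terms:
= (1/2)[1/18 + 1/19 - 1/46 - 1/47]
= 12047/369702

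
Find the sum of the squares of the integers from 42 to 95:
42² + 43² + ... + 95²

Use ∑_{k=1}^{n} k² = n(n+1)(2n+1)/6, then subtract the first 41 terms.
∑_{k=1}^{95} k² = 95×96×191/6 = 290320
∑_{k=1}^{41} k² = 41×42×83/6 = 23821
∑_{k=42}^{95} k² = 290320 - 23821 = 266499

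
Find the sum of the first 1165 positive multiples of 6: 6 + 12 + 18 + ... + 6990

Factor out 6: = 6(1 + 2 + ... + 1165) = 6 × n(n+1)/2
= 6 × 1165×1166/2
= 6 × 679195
= 4075170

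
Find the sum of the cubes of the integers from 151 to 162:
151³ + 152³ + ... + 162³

Use ∑_{k=1}^{n} k³ = [n(n+1)/2]², then subtract the first 150 terms.
∑_{k=1}^{162} k³ = [162×163/2]² = 13203² = 174319209
∑_{k=1}^{150} k³ = [150×151/2]² = 11325² = 128255625
∑_{k=151}^{162} k³ = 174319209 - 128255625 = 46063584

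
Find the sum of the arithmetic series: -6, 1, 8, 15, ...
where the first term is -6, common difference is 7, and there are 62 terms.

Sₙ = n/2 × (first + last)
Last term = a + (n-1)d = -6 + (62-1)×7 = 421
S_62 = 62/2 × (-6 + 421)
S_62 = 62/2 × 415 = 12865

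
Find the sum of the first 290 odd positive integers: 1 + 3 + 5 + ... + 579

Sum of first n odd numbers = n²
= 290²
= 84100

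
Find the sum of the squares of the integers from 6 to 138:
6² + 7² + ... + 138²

Use ∑_{k=1}^{n} k² = n(n+1)(2n+1)/6, then subtract the first 5 terms.
∑_{k=1}^{138} k² = 138×139×277/6 = 885569
∑_{k=1}^{5} k² = 5×6×11/6 = 55
∑_{k=6}^{138} k² = 885569 - 55 = 885514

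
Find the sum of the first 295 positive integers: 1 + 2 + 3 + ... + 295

Formula: ∑k = n(n+1)/2
= 295×296/2
= 87320/2
= 43660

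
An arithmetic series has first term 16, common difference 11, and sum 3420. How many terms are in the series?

Using S = n/2 × [2a + (n-1)d]
3420 = n/2 × [2(16) + (n-1)(11)]
3420 = n/2 × [32 + 11n - 11]
6840 = n × [21 + 11n]
11n² + (21)n - 6840 = 0
Discriminant: Δ = (21)² - 4(11)(-6840) = 441 + 300960 = 301401
√Δ = 549
n = [-(21) + √Δ] / (2·11) = (-21 + 549) / 22 = 528 / 22 = 24
(The negative root is discarded since n must be a positive integer.)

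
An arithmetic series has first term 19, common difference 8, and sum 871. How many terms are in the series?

Using S = n/2 × [2a + (n-1)d]
871 = n/2 × [2(19) + (n-1)(8)]
871 = n/2 × [38 + 8n - 8]
1742 = n × [30 + 8n]
8n² + (30)n - 1742 = 0
Discriminant: Δ = (30)² - 4(8)(-1742) = 900 + 55744 = 56644
√Δ = 238
n = [-(30) + √Δ] / (2·8) = (-30 + 238) / 16 = 208 / 16 = 13
(The negative root is discarded since n must be a positive integer.)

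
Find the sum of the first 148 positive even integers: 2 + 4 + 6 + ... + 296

Sum of first n even numbers = n(n+1)
= 148×149
= 22052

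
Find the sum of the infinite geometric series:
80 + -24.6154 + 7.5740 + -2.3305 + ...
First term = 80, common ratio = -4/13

For |r| < 1, S = a / (1 - r)
S = 80 / (1 - (-4/13))
S = 80 / (17/13)
S = 1040/17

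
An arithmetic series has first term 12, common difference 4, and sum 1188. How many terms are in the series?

Using S = n/2 × [2a + (n-1)d]
1188 = n/2 × [2(12) + (n-1)(4)]
1188 = n/2 × [24 + 4n - 4]
2376 = n × [20 + 4n]
4n² + (20)n - 2376 = 0
Discriminant: Δ = (20)² - 4(4)(-2376) = 400 + 38016 = 38416
√Δ = 196
n = [-(20) + √Δ] / (2·4) = (-20 + 196) / 8 = 176 / 8 = 22
(The negative root is discarded since n must be a positive integer.)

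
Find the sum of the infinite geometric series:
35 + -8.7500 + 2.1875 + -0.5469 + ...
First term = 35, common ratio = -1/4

For |r| < 1, S = a / (1 - r)
S = 35 / (1 - (-1/4))
S = 35 / (5/4)
S = 28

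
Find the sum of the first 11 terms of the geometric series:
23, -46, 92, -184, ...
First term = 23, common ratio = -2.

Sₙ = a(1 - rⁿ) / (1 - r)
S_11 = 23(1 - (-2)^11) / (1 - (-2))
S_11 = 23(1 - (-2048)) / (3)
S_11 = 15709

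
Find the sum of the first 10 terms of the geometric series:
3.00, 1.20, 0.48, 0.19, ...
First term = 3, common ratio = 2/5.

Sₙ = a(1 - rⁿ) / (1 - r)
S_10 = 3(1 - (2/5)^10) / (1 - (2/5))
S_10 = 3(1 - (1024/9765625)) / (3/5)
S_10 = 9764601/1953125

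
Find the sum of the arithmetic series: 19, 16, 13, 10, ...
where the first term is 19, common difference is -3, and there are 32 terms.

Sₙ = n/2 × (first + last)
Last term = a + (n-1)d = 19 + (32-1)×(-3) = -74
S_32 = 32/2 × (19 + (-74))
S_32 = 32/2 × (-55) = -880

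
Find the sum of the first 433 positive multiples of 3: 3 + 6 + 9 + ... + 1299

Factor out 3: = 3(1 + 2 + ... + 433) = 3 × n(n+1)/2
= 3 × 433×434/2
= 3 × 93961
= 281883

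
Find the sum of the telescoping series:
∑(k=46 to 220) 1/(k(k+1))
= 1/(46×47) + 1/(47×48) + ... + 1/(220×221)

Partial fractions: 1/(k(k+1)) = 1/k - 1/(k+1)
The series telescopes:
= (1/46 - 1/47) + (1/47 - 1/48) + ... + (1/220 - 1/221)
= 1/46 - 1/221
= 175/10166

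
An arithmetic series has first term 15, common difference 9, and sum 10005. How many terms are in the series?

Using S = n/2 × [2a + (n-1)d]
10005 = n/2 × [2(15) + (n-1)(9)]
10005 = n/2 × [30 + 9n - 9]
20010 = n × [21 + 9n]
9n² + (21)n - 20010 = 0
Discriminant: Δ = (21)² - 4(9)(-20010) = 441 + 720360 = 720801
√Δ = 849
n = [-(21) + √Δ] / (2·9) = (-21 + 849) / 18 = 828 / 18 = 46
(The negative root is discarded since n must be a positive integer.)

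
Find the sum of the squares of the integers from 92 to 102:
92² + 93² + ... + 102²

Use ∑_{k=1}^{n} k² = n(n+1)(2n+1)/6, then subtract the first 91 terms.
∑_{k=1}^{102} k² = 102×103×205/6 = 358955
∑_{k=1}^{91} k² = 91×92×183/6 = 255346
∑_{k=92}^{102} k² = 358955 - 255346 = 103609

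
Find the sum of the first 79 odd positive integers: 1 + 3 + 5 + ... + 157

Sum of first n odd numbers = n²
= 79²
= 6241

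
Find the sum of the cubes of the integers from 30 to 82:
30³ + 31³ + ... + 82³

Use ∑_{k=1}^{n} k³ = [n(n+1)/2]², then subtract the first 29 terms.
∑_{k=1}^{82} k³ = [82×83/2]² = 3403² = 11580409
∑_{k=1}^{29} k³ = [29×30/2]² = 435² = 189225
∑_{k=30}^{82} k³ = 11580409 - 189225 = 11391184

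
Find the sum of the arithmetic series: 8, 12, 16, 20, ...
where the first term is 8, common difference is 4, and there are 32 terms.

Sₙ = n/2 × (first + last)
Last term = a + (n-1)d = 8 + (32-1)×4 = 132
S_32 = 32/2 × (8 + 132)
S_32 = 32/2 × 140 = 2240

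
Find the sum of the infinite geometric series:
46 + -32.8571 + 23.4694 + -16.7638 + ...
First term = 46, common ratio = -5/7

For |r| < 1, S = a / (1 - r)
S = 46 / (1 - (-5/7))
S = 46 / (12/7)
S = 161/6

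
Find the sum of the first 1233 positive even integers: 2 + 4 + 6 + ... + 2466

Sum of first n even numbers = n(n+1)
= 1233×1234
= 1521522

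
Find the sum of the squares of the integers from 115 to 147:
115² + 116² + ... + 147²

Use ∑_{k=1}^{n} k² = n(n+1)(2n+1)/6, then subtract the first 114 terms.
∑_{k=1}^{147} k² = 147×148×295/6 = 1069670
∑_{k=1}^{114} k² = 114×115×229/6 = 500365
∑_{k=115}^{147} k² = 1069670 - 500365 = 569305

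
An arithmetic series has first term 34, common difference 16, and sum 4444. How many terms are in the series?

Using S = n/2 × [2a + (n-1)d]
4444 = n/2 × [2(34) + (n-1)(16)]
4444 = n/2 × [68 + 16n - 16]
8888 = n × [52 + 16n]
16n² + (52)n - 8888 = 0
Discriminant: Δ = (52)² - 4(16)(-8888) = 2704 + 568832 = 571536
√Δ = 756
n = [-(52) + √Δ] / (2·16) = (-52 + 756) / 32 = 704 / 32 = 22
(The negative root is discarded since n must be a positive integer.)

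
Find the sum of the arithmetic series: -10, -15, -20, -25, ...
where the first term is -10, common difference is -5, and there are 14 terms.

Sₙ = n/2 × (first + last)
Last term = a + (n-1)d = -10 + (14-1)×(-5) = -75
S_14 = 14/2 × (-10 + (-75))
S_14 = 14/2 × (-85) = -595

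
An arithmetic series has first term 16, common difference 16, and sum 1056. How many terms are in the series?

Using S = n/2 × [2a + (n-1)d]
1056 = n/2 × [2(16) + (n-1)(16)]
1056 = n/2 × [32 + 16n - 16]
2112 = n × [16 + 16n]
16n² + (16)n - 2112 = 0
Discriminant: Δ = (16)² - 4(16)(-2112) = 256 + 135168 = 135424
√Δ = 368
n = [-(16) + √Δ] / (2·16) = (-16 + 368) / 32 = 352 / 32 = 11
(The negative root is discarded since n must be a positive integer.)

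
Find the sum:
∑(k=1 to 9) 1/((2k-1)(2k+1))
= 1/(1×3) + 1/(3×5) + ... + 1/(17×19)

Partial fractions: 1/((2k-1)(2k+1)) = (1/2)[1/(2k-1) - 1/(2k+1)]
The series telescopes:
= (1/2)[1/1 - 1/19]
= 9/19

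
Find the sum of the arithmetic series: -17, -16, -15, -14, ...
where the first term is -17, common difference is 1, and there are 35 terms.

Sₙ = n/2 × (first + last)
Last term = a + (n-1)d = -17 + (35-1)×1 = 17
S_35 = 35/2 × (-17 + 17)
S_35 = 35/2 × 0 = 0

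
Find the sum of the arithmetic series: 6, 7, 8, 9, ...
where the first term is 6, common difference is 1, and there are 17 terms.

Sₙ = n/2 × (first + last)
Last term = a + (n-1)d = 6 + (17-1)×1 = 22
S_17 = 17/2 × (6 + 22)
S_17 = 17/2 × 28 = 238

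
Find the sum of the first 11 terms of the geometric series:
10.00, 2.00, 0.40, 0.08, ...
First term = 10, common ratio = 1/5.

Sₙ = a(1 - rⁿ) / (1 - r)
S_11 = 10(1 - (1/5)^11) / (1 - (1/5))
S_11 = 10(1 - (1/48828125)) / (4/5)
S_11 = 24414062/1953125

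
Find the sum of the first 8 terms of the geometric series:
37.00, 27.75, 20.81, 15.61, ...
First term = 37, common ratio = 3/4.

Sₙ = a(1 - rⁿ) / (1 - r)
S_8 = 37(1 - (3/4)^8) / (1 - (3/4))
S_8 = 37(1 - (6561/65536)) / (1/4)
S_8 = 2182075/16384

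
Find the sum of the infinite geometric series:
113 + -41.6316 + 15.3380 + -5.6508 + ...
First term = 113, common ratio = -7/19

For |r| < 1, S = a / (1 - r)
S = 113 / (1 - (-7/19))
S = 113 / (26/19)
S = 2147/26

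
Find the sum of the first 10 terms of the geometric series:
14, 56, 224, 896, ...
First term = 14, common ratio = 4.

Sₙ = a(1 - rⁿ) / (1 - r)
S_10 = 14(1 - 4^10) / (1 - 4)
S_10 = 14(1 - 1048576) / (-3)
S_10 = 4893350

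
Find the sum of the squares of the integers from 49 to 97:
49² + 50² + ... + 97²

Use ∑_{k=1}^{n} k² = n(n+1)(2n+1)/6, then subtract the first 48 terms.
∑_{k=1}^{97} k² = 97×98×195/6 = 308945
∑_{k=1}^{48} k² = 48×49×97/6 = 38024
∑_{k=49}^{97} k² = 308945 - 38024 = 270921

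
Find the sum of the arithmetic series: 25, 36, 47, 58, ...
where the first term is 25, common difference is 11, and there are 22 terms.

Sₙ = n/2 × (first + last)
Last term = a + (n-1)d = 25 + (22-1)×11 = 256
S_22 = 22/2 × (25 + 256)
S_22 = 22/2 × 281 = 3091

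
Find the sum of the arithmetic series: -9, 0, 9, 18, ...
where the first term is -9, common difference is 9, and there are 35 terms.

Sₙ = n/2 × (first + last)
Last term = a + (n-1)d = -9 + (35-1)×9 = 297
S_35 = 35/2 × (-9 + 297)
S_35 = 35/2 × 288 = 5040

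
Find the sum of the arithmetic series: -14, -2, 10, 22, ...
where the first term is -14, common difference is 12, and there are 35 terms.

Sₙ = n/2 × (first + last)
Last term = a + (n-1)d = -14 + (35-1)×12 = 394
S_35 = 35/2 × (-14 + 394)
S_35 = 35/2 × 380 = 6650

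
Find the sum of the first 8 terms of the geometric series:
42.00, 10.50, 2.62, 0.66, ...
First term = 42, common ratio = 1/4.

Sₙ = a(1 - rⁿ) / (1 - r)
S_8 = 42(1 - (1/4)^8) / (1 - (1/4))
S_8 = 42(1 - (1/65536)) / (3/4)
S_8 = 458745/8192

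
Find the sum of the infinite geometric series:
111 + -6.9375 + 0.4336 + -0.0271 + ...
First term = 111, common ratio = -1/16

For |r| < 1, S = a / (1 - r)
S = 111 / (1 - (-1/16))
S = 111 / (17/16)
S = 1776/17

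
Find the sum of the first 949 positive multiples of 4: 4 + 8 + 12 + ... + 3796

Factor out 4: = 4(1 + 2 + ... + 949) = 4 × n(n+1)/2
= 4 × 949×950/2
= 4 × 450775
= 1803100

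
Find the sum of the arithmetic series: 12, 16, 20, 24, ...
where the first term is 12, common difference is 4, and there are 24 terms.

Sₙ = n/2 × (first + last)
Last term = a + (n-1)d = 12 + (24-1)×4 = 104
S_24 = 24/2 × (12 + 104)
S_24 = 24/2 × 116 = 1392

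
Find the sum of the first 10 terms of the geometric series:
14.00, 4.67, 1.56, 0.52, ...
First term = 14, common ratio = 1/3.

Sₙ = a(1 - rⁿ) / (1 - r)
S_10 = 14(1 - (1/3)^10) / (1 - (1/3))
S_10 = 14(1 - (1/59049)) / (2/3)
S_10 = 413336/19683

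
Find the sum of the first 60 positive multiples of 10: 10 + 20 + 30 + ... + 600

Factor out 10: = 10(1 + 2 + ... + 60) = 10 × n(n+1)/2
= 10 × 60×61/2
= 10 × 1830
= 18300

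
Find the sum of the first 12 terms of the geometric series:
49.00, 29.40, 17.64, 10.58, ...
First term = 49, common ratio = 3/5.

Sₙ = a(1 - rⁿ) / (1 - r)
S_12 = 49(1 - (3/5)^12) / (1 - (3/5))
S_12 = 49(1 - (531441/244140625)) / (2/5)
S_12 = 5968425008/48828125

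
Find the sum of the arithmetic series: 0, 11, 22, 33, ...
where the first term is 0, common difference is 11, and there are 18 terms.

Sₙ = n/2 × (first + last)
Last term = a + (n-1)d = 0 + (18-1)×11 = 187
S_18 = 18/2 × (0 + 187)
S_18 = 18/2 × 187 = 1683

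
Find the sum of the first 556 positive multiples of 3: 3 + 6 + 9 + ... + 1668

Factor out 3: = 3(1 + 2 + ... + 556) = 3 × n(n+1)/2
= 3 × 556×557/2
= 3 × 154846
= 464538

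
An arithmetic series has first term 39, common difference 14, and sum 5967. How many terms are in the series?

Using S = n/2 × [2a + (n-1)d]
5967 = n/2 × [2(39) + (n-1)(14)]
5967 = n/2 × [78 + 14n - 14]
11934 = n × [64 + 14n]
14n² + (64)n - 11934 = 0
Discriminant: Δ = (64)² - 4(14)(-11934) = 4096 + 668304 = 672400
√Δ = 820
n = [-(64) + √Δ] / (2·14) = (-64 + 820) / 28 = 756 / 28 = 27
(The negative root is discarded since n must be a positive integer.)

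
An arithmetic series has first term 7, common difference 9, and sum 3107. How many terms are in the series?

Using S = n/2 × [2a + (n-1)d]
3107 = n/2 × [2(7) + (n-1)(9)]
3107 = n/2 × [14 + 9n - 9]
6214 = n × [5 + 9n]
9n² + (5)n - 6214 = 0
Discriminant: Δ = (5)² - 4(9)(-6214) = 25 + 223704 = 223729
√Δ = 473
n = [-(5) + √Δ] / (2·9) = (-5 + 473) / 18 = 468 / 18 = 26
(The negative root is discarded since n must be a positive integer.)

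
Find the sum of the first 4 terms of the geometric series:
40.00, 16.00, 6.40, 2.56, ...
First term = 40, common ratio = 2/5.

Sₙ = a(1 - rⁿ) / (1 - r)
S_4 = 40(1 - (2/5)^4) / (1 - (2/5))
S_4 = 40(1 - (16/625)) / (3/5)
S_4 = 1624/25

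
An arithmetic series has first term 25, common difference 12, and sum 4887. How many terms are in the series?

Using S = n/2 × [2a + (n-1)d]
4887 = n/2 × [2(25) + (n-1)(12)]
4887 = n/2 × [50 + 12n - 12]
9774 = n × [38 + 12n]
12n² + (38)n - 9774 = 0
Discriminant: Δ = (38)² - 4(12)(-9774) = 1444 + 469152 = 470596
√Δ = 686
n = [-(38) + √Δ] / (2·12) = (-38 + 686) / 24 = 648 / 24 = 27
(The negative root is discarded since n must be a positive integer.)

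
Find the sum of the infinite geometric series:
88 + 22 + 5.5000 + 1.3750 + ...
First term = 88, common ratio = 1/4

For |r| < 1, S = a / (1 - r)
S = 88 / (1 - (1/4))
S = 88 / (3/4)
S = 352/3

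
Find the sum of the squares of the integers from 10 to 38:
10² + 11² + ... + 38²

Use ∑_{k=1}^{n} k² = n(n+1)(2n+1)/6, then subtract the first 9 terms.
∑_{k=1}^{38} k² = 38×39×77/6 = 19019
∑_{k=1}^{9} k² = 9×10×19/6 = 285
∑_{k=10}^{38} k² = 19019 - 285 = 18734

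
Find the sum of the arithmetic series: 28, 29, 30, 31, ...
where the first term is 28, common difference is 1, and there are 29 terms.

Sₙ = n/2 × (first + last)
Last term = a + (n-1)d = 28 + (29-1)×1 = 56
S_29 = 29/2 × (28 + 56)
S_29 = 29/2 × 84 = 1218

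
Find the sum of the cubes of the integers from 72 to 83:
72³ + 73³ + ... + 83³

Use ∑_{k=1}^{n} k³ = [n(n+1)/2]², then subtract the first 71 terms.
∑_{k=1}^{83} k³ = [83×84/2]² = 3486² = 12152196
∑_{k=1}^{71} k³ = [71×72/2]² = 2556² = 6533136
∑_{k=72}^{83} k³ = 12152196 - 6533136 = 5619060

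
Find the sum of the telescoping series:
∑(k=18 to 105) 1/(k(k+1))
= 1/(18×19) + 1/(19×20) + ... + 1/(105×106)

Partial fractions: 1/(k(k+1)) = 1/k - 1/(k+1)
The series telescopes:
= (1/18 - 1/19) + (1/19 - 1/20) + ... + (1/105 - 1/106)
= 1/18 - 1/106
= 22/477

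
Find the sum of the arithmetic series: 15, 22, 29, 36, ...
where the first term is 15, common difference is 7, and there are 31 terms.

Sₙ = n/2 × (first + last)
Last term = a + (n-1)d = 15 + (31-1)×7 = 225
S_31 = 31/2 × (15 + 225)
S_31 = 31/2 × 240 = 3720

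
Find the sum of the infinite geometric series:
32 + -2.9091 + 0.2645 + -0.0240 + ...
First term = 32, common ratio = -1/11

For |r| < 1, S = a / (1 - r)
S = 32 / (1 - (-1/11))
S = 32 / (12/11)
S = 88/3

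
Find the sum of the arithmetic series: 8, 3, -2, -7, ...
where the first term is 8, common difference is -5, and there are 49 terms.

Sₙ = n/2 × (first + last)
Last term = a + (n-1)d = 8 + (49-1)×(-5) = -232
S_49 = 49/2 × (8 + (-232))
S_49 = 49/2 × (-224) = -5488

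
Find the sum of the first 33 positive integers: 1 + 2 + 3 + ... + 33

Formula: ∑k = n(n+1)/2
= 33×34/2
= 1122/2
= 561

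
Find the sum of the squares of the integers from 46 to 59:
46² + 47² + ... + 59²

Use ∑_{k=1}^{n} k² = n(n+1)(2n+1)/6, then subtract the first 45 terms.
∑_{k=1}^{59} k² = 59×60×119/6 = 70210
∑_{k=1}^{45} k² = 45×46×91/6 = 31395
∑_{k=46}^{59} k² = 70210 - 31395 = 38815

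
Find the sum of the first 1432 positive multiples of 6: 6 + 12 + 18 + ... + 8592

Factor out 6: = 6(1 + 2 + ... + 1432) = 6 × n(n+1)/2
= 6 × 1432×1433/2
= 6 × 1026028
= 6156168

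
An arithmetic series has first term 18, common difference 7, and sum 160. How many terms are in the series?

Using S = n/2 × [2a + (n-1)d]
160 = n/2 × [2(18) + (n-1)(7)]
160 = n/2 × [36 + 7n - 7]
320 = n × [29 + 7n]
7n² + (29)n - 320 = 0
Discriminant: Δ = (29)² - 4(7)(-320) = 841 + 8960 = 9801
√Δ = 99
n = [-(29) + √Δ] / (2·7) = (-29 + 99) / 14 = 70 / 14 = 5
(The negative root is discarded since n must be a positive integer.)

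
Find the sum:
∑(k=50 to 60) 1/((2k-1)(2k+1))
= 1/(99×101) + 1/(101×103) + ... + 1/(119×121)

Partial fractions: 1/((2k-1)(2k+1)) = (1/2)[1/(2k-1) - 1/(2k+1)]
The series telescopes:
= (1/2)[1/99 - 1/121]
= 1/1089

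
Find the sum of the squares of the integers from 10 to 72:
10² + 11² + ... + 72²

Use ∑_{k=1}^{n} k² = n(n+1)(2n+1)/6, then subtract the first 9 terms.
∑_{k=1}^{72} k² = 72×73×145/6 = 127020
∑_{k=1}^{9} k² = 9×10×19/6 = 285
∑_{k=10}^{72} k² = 127020 - 285 = 126735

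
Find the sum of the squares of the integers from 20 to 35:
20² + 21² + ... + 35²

Use ∑_{k=1}^{n} k² = n(n+1)(2n+1)/6, then subtract the first 19 terms.
∑_{k=1}^{35} k² = 35×36×71/6 = 14910
∑_{k=1}^{19} k² = 19×20×39/6 = 2470
∑_{k=20}^{35} k² = 14910 - 2470 = 12440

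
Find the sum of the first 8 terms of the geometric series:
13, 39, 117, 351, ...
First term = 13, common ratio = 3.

Sₙ = a(1 - rⁿ) / (1 - r)
S_8 = 13(1 - 3^8) / (1 - 3)
S_8 = 13(1 - 6561) / (-2)
S_8 = 42640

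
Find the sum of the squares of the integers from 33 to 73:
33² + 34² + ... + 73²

Use ∑_{k=1}^{n} k² = n(n+1)(2n+1)/6, then subtract the first 32 terms.
∑_{k=1}^{73} k² = 73×74×147/6 = 132349
∑_{k=1}^{32} k² = 32×33×65/6 = 11440
∑_{k=33}^{73} k² = 132349 - 11440 = 120909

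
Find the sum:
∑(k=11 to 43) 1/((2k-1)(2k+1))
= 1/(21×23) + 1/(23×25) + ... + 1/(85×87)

Partial fractions: 1/((2k-1)(2k+1)) = (1/2)[1/(2k-1) - 1/(2k+1)]
The series telescopes:
= (1/2)[1/21 - 1/87]
= 11/609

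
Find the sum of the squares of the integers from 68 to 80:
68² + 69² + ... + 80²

Use ∑_{k=1}^{n} k² = n(n+1)(2n+1)/6, then subtract the first 67 terms.
∑_{k=1}^{80} k² = 80×81×161/6 = 173880
∑_{k=1}^{67} k² = 67×68×135/6 = 102510
∑_{k=68}^{80} k² = 173880 - 102510 = 71370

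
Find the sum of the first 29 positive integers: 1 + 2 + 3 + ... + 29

Formula: ∑k = n(n+1)/2
= 29×30/2
= 870/2
= 435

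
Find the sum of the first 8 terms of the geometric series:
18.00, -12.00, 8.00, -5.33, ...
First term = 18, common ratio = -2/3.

Sₙ = a(1 - rⁿ) / (1 - r)
S_8 = 18(1 - (-2/3)^8) / (1 - (-2/3))
S_8 = 18(1 - (256/6561)) / (5/3)
S_8 = 2522/243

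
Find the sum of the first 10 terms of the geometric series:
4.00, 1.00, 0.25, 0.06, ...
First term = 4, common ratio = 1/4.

Sₙ = a(1 - rⁿ) / (1 - r)
S_10 = 4(1 - (1/4)^10) / (1 - (1/4))
S_10 = 4(1 - (1/1048576)) / (3/4)
S_10 = 349525/65536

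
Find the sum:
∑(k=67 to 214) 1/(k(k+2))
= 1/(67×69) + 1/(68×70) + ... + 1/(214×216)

Partial fractions: 1/(k(k+2)) = (1/2)[1/k - 1/(k+2)]
Telescoping leaves the first two and last two terms:
= (1/2)[1/67 + 1/68 - 1/215 - 1/216]
= 1076441/105790320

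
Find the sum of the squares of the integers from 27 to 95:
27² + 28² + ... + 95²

Use ∑_{k=1}^{n} k² = n(n+1)(2n+1)/6, then subtract the first 26 terms.
∑_{k=1}^{95} k² = 95×96×191/6 = 290320
∑_{k=1}^{26} k² = 26×27×53/6 = 6201
∑_{k=27}^{95} k² = 290320 - 6201 = 284119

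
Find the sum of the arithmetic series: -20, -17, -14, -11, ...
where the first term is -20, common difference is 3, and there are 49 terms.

Sₙ = n/2 × (first + last)
Last term = a + (n-1)d = -20 + (49-1)×3 = 124
S_49 = 49/2 × (-20 + 124)
S_49 = 49/2 × 104 = 2548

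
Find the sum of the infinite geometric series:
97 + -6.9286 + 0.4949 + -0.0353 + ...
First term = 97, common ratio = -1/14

For |r| < 1, S = a / (1 - r)
S = 97 / (1 - (-1/14))
S = 97 / (15/14)
S = 1358/15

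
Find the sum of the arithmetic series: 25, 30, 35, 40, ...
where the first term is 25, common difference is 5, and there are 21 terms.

Sₙ = n/2 × (first + last)
Last term = a + (n-1)d = 25 + (21-1)×5 = 125
S_21 = 21/2 × (25 + 125)
S_21 = 21/2 × 150 = 1575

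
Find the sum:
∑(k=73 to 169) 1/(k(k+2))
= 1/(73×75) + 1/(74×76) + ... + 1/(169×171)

Partial fractions: 1/(k(k+2)) = (1/2)[1/k - 1/(k+2)]
Telescoping leaves the first two and last two terms:
= (1/2)[1/73 + 1/74 - 1/170 - 1/171]
= 303901/39259035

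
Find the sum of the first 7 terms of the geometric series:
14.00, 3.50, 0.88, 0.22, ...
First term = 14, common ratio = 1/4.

Sₙ = a(1 - rⁿ) / (1 - r)
S_7 = 14(1 - (1/4)^7) / (1 - (1/4))
S_7 = 14(1 - (1/16384)) / (3/4)
S_7 = 38227/2048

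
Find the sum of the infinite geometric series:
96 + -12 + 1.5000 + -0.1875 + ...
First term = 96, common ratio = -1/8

For |r| < 1, S = a / (1 - r)
S = 96 / (1 - (-1/8))
S = 96 / (9/8)
S = 256/3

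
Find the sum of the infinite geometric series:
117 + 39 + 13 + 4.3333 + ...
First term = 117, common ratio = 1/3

For |r| < 1, S = a / (1 - r)
S = 117 / (1 - (1/3))
S = 117 / (2/3)
S = 351/2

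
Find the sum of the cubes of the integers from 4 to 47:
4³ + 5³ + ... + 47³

Use ∑_{k=1}^{n} k³ = [n(n+1)/2]², then subtract the first 3 terms.
∑_{k=1}^{47} k³ = [47×48/2]² = 1128² = 1272384
∑_{k=1}^{3} k³ = [3×4/2]² = 6² = 36
∑_{k=4}^{47} k³ = 1272384 - 36 = 1272348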